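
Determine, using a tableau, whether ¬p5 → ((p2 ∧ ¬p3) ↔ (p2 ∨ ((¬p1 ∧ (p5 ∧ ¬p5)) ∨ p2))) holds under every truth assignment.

Not valid

Assume the negation and expand:
Initial set: {¬(¬p5 → ((p2 ∧ ¬p3) ↔ (p2 ∨ ((¬p1 ∧ (p5 ∧ ¬p5)) ∨ p2))))}.
¬(¬p5 → ((p2 ∧ ¬p3) ↔ (p2 ∨ ((¬p1 ∧ (p5 ∧ ¬p5)) ∨ p2)))): α-rule — add ¬p5, ¬((p2 ∧ ¬p3) ↔ (p2 ∨ ((¬p1 ∧ (p5 ∧ ¬p5)) ∨ p2))).
¬((p2 ∧ ¬p3) ↔ (p2 ∨ ((¬p1 ∧ (p5 ∧ ¬p5)) ∨ p2))): β-rule — branch into (p2 ∧ ¬p3), ¬(p2 ∨ ((¬p1 ∧ (p5 ∧ ¬p5)) ∨ p2))  //  ¬(p2 ∧ ¬p3), (p2 ∨ ((¬p1 ∧ (p5 ∧ ¬p5)) ∨ p2)).
  branch 1 (add (p2 ∧ ¬p3), ¬(p2 ∨ ((¬p1 ∧ (p5 ∧ ¬p5)) ∨ p2))):
    (p2 ∧ ¬p3): α-rule — add p2, ¬p3.
    ¬(p2 ∨ ((¬p1 ∧ (p5 ∧ ¬p5)) ∨ p2)): α-rule — add ¬p2, ¬((¬p1 ∧ (p5 ∧ ¬p5)) ∨ p2).
    × closes — contains both p2 and ¬p2.
  branch 2 (add ¬(p2 ∧ ¬p3), (p2 ∨ ((¬p1 ∧ (p5 ∧ ¬p5)) ∨ p2))):
    ¬(p2 ∧ ¬p3): β-rule — branch into ¬p2  //  ¬¬p3.
      branch 2.1 (add ¬p2):
        (p2 ∨ ((¬p1 ∧ (p5 ∧ ¬p5)) ∨ p2)): β-rule — branch into p2  //  ((¬p1 ∧ (p5 ∧ ¬p5)) ∨ p2).
          branch 2.1.1 (add p2):
            × closes — contains both p2 and ¬p2.
          branch 2.1.2 (add ((¬p1 ∧ (p5 ∧ ¬p5)) ∨ p2)):
            ((¬p1 ∧ (p5 ∧ ¬p5)) ∨ p2): β-rule — branch into (¬p1 ∧ (p5 ∧ ¬p5))  //  p2.
              branch 2.1.2.1 (add (¬p1 ∧ (p5 ∧ ¬p5))):
                (¬p1 ∧ (p5 ∧ ¬p5)): α-rule — add ¬p1, (p5 ∧ ¬p5).
                (p5 ∧ ¬p5): α-rule — add p5, ¬p5.
                × closes — contains both p5 and ¬p5.
              branch 2.1.2.2 (add p2):
                × closes — contains both p2 and ¬p2.
      branch 2.2 (add ¬¬p3):
        (p2 ∨ ((¬p1 ∧ (p5 ∧ ¬p5)) ∨ p2)): β-rule — branch into p2  //  ((¬p1 ∧ (p5 ∧ ¬p5)) ∨ p2).
          branch 2.2.1 (add p2):
            ○ open, literals {p2=1, p3=1, p5=0}.
          branch 2.2.2 (add ((¬p1 ∧ (p5 ∧ ¬p5)) ∨ p2)):
            ((¬p1 ∧ (p5 ∧ ¬p5)) ∨ p2): β-rule — branch into (¬p1 ∧ (p5 ∧ ¬p5))  //  p2.
              branch 2.2.2.1 (add (¬p1 ∧ (p5 ∧ ¬p5))):
                (¬p1 ∧ (p5 ∧ ¬p5)): α-rule — add ¬p1, (p5 ∧ ¬p5).
                (p5 ∧ ¬p5): α-rule — add p5, ¬p5.
                × closes — contains both p5 and ¬p5.
              branch 2.2.2.2 (add p2):
                ○ open, literals {p2=1, p3=1, p5=0}.
5 branches closed, 2 open.
An open branch gives a countermodel: p2=1, p3=1, p5=0 (unmentioned atoms arbitrary); under it the original formula is false.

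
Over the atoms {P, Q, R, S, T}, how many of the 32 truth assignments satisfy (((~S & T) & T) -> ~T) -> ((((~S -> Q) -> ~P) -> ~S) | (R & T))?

Initial set: {((((~S & T) & T) -> ~T) -> ((((~S -> Q) -> ~P) -> ~S) | (R & T)))}.
((((~S & T) & T) -> ~T) -> ((((~S -> Q) -> ~P) -> ~S) | (R & T))): β-rule — branch into ~(((~S & T) & T) -> ~T)  //  ((((~S -> Q) -> ~P) -> ~S) | (R & T)).
  branch 1 (add ~(((~S & T) & T) -> ~T)):
    ~(((~S & T) & T) -> ~T): α-rule — add ((~S & T) & T), ~~T.
    ((~S & T) & T): α-rule — add (~S & T), T.
    (~S & T): α-rule — add ~S, T.
    ○ open, literals {S=0, T=1}.
  branch 2 (add ((((~S -> Q) -> ~P) -> ~S) | (R & T))):
    ((((~S -> Q) -> ~P) -> ~S) | (R & T)): β-rule — branch into (((~S -> Q) -> ~P) -> ~S)  //  (R & T).
      branch 2.1 (add (((~S -> Q) -> ~P) -> ~S)):
        (((~S -> Q) -> ~P) -> ~S): β-rule — branch into ~((~S -> Q) -> ~P)  //  ~S.
          branch 2.1.1 (add ~((~S -> Q) -> ~P)):
            ~((~S -> Q) -> ~P): α-rule — add (~S -> Q), ~~P.
            (~S -> Q): β-rule — branch into ~~S  //  Q.
              branch 2.1.1.1 (add ~~S):
                ○ open, literals {P=1, S=1}.
              branch 2.1.1.2 (add Q):
                ○ open, literals {P=1, Q=1}.
          branch 2.1.2 (add ~S):
            ○ open, literals {S=0}.
      branch 2.2 (add (R & T)):
        (R & T): α-rule — add R, T.
        ○ open, literals {R=1, T=1}.
0 branches closed, 5 open.
Each open branch fixes some atoms; the unmentioned ones are free. Counting distinct full assignments: branch {S=0, T=1} (P, Q, R) contributes 8 new; branch {P=1, S=1} (Q, R, T) contributes 8 new; branch {P=1, Q=1} (R, S, T) contributes 2 new; branch {S=0} (P, Q, R, T) contributes 6 new; branch {R=1, T=1} (P, Q, S) contributes 2 new. Total: 26.

26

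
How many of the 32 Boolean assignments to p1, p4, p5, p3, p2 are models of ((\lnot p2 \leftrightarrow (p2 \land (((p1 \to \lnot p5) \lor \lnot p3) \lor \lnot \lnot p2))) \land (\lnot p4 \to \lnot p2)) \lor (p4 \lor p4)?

Initial set: {T (((\lnot p2 \leftrightarrow (p2 \land (((p1 \to \lnot p5) \lor \lnot p3) \lor \lnot \lnot p2))) \land (\lnot p4 \to \lnot p2)) \lor (p4 \lor p4))}.
T (((\lnot p2 \leftrightarrow (p2 \land (((p1 \to \lnot p5) \lor \lnot p3) \lor \lnot \lnot p2))) \land (\lnot p4 \to \lnot p2)) \lor (p4 \lor p4)): β-rule — branch into T ((\lnot p2 \leftrightarrow (p2 \land (((p1 \to \lnot p5) \lor \lnot p3) \lor \lnot \lnot p2))) \land (\lnot p4 \to \lnot p2))  //  T (p4 \lor p4).
  branch 1 (add T ((\lnot p2 \leftrightarrow (p2 \land (((p1 \to \lnot p5) \lor \lnot p3) \lor \lnot \lnot p2))) \land (\lnot p4 \to \lnot p2))):
    T ((\lnot p2 \leftrightarrow (p2 \land (((p1 \to \lnot p5) \lor \lnot p3) \lor \lnot \lnot p2))) \land (\lnot p4 \to \lnot p2)): α-rule — add T (\lnot p2 \leftrightarrow (p2 \land (((p1 \to \lnot p5) \lor \lnot p3) \lor \lnot \lnot p2))), T (\lnot p4 \to \lnot p2).
    T (\lnot p2 \leftrightarrow (p2 \land (((p1 \to \lnot p5) \lor \lnot p3) \lor \lnot \lnot p2))): β-rule — branch into T \lnot p2, T (p2 \land (((p1 \to \lnot p5) \lor \lnot p3) \lor \lnot \lnot p2))  //  F \lnot p2, F (p2 \land (((p1 \to \lnot p5) \lor \lnot p3) \lor \lnot \lnot p2)).
      branch 1.1 (add T \lnot p2, T (p2 \land (((p1 \to \lnot p5) \lor \lnot p3) \lor \lnot \lnot p2))):
        T (p2 \land (((p1 \to \lnot p5) \lor \lnot p3) \lor \lnot \lnot p2)): α-rule — add T p2, T (((p1 \to \lnot p5) \lor \lnot p3) \lor \lnot \lnot p2).
        × closes — contains both p2 and \lnot p2.
      branch 1.2 (add F \lnot p2, F (p2 \land (((p1 \to \lnot p5) \lor \lnot p3) \lor \lnot \lnot p2))):
        T (\lnot p4 \to \lnot p2): β-rule — branch into F \lnot p4  //  T \lnot p2.
          branch 1.2.1 (add F \lnot p4):
            F (p2 \land (((p1 \to \lnot p5) \lor \lnot p3) \lor \lnot \lnot p2)): β-rule — branch into F p2  //  F (((p1 \to \lnot p5) \lor \lnot p3) \lor \lnot \lnot p2).
              branch 1.2.1.1 (add F p2):
                × closes — contains both p2 and \lnot p2.
              branch 1.2.1.2 (add F (((p1 \to \lnot p5) \lor \lnot p3) \lor \lnot \lnot p2)):
                F (((p1 \to \lnot p5) \lor \lnot p3) \lor \lnot \lnot p2): α-rule — add F ((p1 \to \lnot p5) \lor \lnot p3), F \lnot \lnot p2.
                F ((p1 \to \lnot p5) \lor \lnot p3): α-rule — add F (p1 \to \lnot p5), F \lnot p3.
                F \lnot \lnot p2: drop double negation, giving F p2.
                × closes — contains both p2 and \lnot p2.
          branch 1.2.2 (add T \lnot p2):
            × closes — contains both p2 and \lnot p2.
  branch 2 (add T (p4 \lor p4)):
    T (p4 \lor p4): β-rule — branch into T p4  //  T p4.
      branch 2.1 (add T p4):
        ○ open, literals {p4=T}.
      branch 2.2 (add T p4):
        ○ open, literals {p4=T}.
4 branches closed, 2 open.
Each open branch fixes some atoms; the unmentioned ones are free. Counting distinct full assignments: branch {p4=T} (p1, p5, p3, p2) contributes 16 new; branch {p4=T} (p1, p5, p3, p2) contributes 0 new. Total: 16.

16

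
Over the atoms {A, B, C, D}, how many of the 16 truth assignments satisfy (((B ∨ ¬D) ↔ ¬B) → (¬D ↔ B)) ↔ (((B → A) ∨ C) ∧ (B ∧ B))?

Initial set: {((((B ∨ ¬D) ↔ ¬B) → (¬D ↔ B)) ↔ (((B → A) ∨ C) ∧ (B ∧ B)))}.
((((B ∨ ¬D) ↔ ¬B) → (¬D ↔ B)) ↔ (((B → A) ∨ C) ∧ (B ∧ B))): β-rule — branch into (((B ∨ ¬D) ↔ ¬B) → (¬D ↔ B)), (((B → A) ∨ C) ∧ (B ∧ B))  //  ¬(((B ∨ ¬D) ↔ ¬B) → (¬D ↔ B)), ¬(((B → A) ∨ C) ∧ (B ∧ B)).
  branch 1 (add (((B ∨ ¬D) ↔ ¬B) → (¬D ↔ B)), (((B → A) ∨ C) ∧ (B ∧ B))):
    (((B → A) ∨ C) ∧ (B ∧ B)): α-rule — add ((B → A) ∨ C), (B ∧ B).
    (B ∧ B): α-rule — add B, B.
    (((B ∨ ¬D) ↔ ¬B) → (¬D ↔ B)): β-rule — branch into ¬((B ∨ ¬D) ↔ ¬B)  //  (¬D ↔ B).
      branch 1.1 (add ¬((B ∨ ¬D) ↔ ¬B)):
        ((B → A) ∨ C): β-rule — branch into (B → A)  //  C.
          branch 1.1.1 (add (B → A)):
            ¬((B ∨ ¬D) ↔ ¬B): β-rule — branch into (B ∨ ¬D), ¬¬B  //  ¬(B ∨ ¬D), ¬B.
              branch 1.1.1.1 (add (B ∨ ¬D), ¬¬B):
                (B → A): β-rule — branch into ¬B  //  A.
                  branch 1.1.1.1.1 (add ¬B):
                    × closes — contains both B and ¬B.
                  branch 1.1.1.1.2 (add A):
                    (B ∨ ¬D): β-rule — branch into B  //  ¬D.
                      branch 1.1.1.1.2.1 (add B):
                        ○ open, literals {A=1, B=1}.
                      branch 1.1.1.1.2.2 (add ¬D):
                        ○ open, literals {A=1, B=1, D=0}.
              branch 1.1.1.2 (add ¬(B ∨ ¬D), ¬B):
                × closes — contains both B and ¬B.
          branch 1.1.2 (add C):
            ¬((B ∨ ¬D) ↔ ¬B): β-rule — branch into (B ∨ ¬D), ¬¬B  //  ¬(B ∨ ¬D), ¬B.
              branch 1.1.2.1 (add (B ∨ ¬D), ¬¬B):
                (B ∨ ¬D): β-rule — branch into B  //  ¬D.
                  branch 1.1.2.1.1 (add B):
                    ○ open, literals {B=1, C=1}.
                  branch 1.1.2.1.2 (add ¬D):
                    ○ open, literals {B=1, C=1, D=0}.
              branch 1.1.2.2 (add ¬(B ∨ ¬D), ¬B):
                × closes — contains both B and ¬B.
      branch 1.2 (add (¬D ↔ B)):
        ((B → A) ∨ C): β-rule — branch into (B → A)  //  C.
          branch 1.2.1 (add (B → A)):
            (¬D ↔ B): β-rule — branch into ¬D, B  //  ¬¬D, ¬B.
              branch 1.2.1.1 (add ¬D, B):
                (B → A): β-rule — branch into ¬B  //  A.
                  branch 1.2.1.1.1 (add ¬B):
                    × closes — contains both B and ¬B.
                  branch 1.2.1.1.2 (add A):
                    ○ open, literals {A=1, B=1, D=0}.
              branch 1.2.1.2 (add ¬¬D, ¬B):
                × closes — contains both B and ¬B.
          branch 1.2.2 (add C):
            (¬D ↔ B): β-rule — branch into ¬D, B  //  ¬¬D, ¬B.
              branch 1.2.2.1 (add ¬D, B):
                ○ open, literals {B=1, C=1, D=0}.
              branch 1.2.2.2 (add ¬¬D, ¬B):
                × closes — contains both B and ¬B.
  branch 2 (add ¬(((B ∨ ¬D) ↔ ¬B) → (¬D ↔ B)), ¬(((B → A) ∨ C) ∧ (B ∧ B))):
    ¬(((B ∨ ¬D) ↔ ¬B) → (¬D ↔ B)): α-rule — add ((B ∨ ¬D) ↔ ¬B), ¬(¬D ↔ B).
    ¬(((B → A) ∨ C) ∧ (B ∧ B)): β-rule — branch into ¬((B → A) ∨ C)  //  ¬(B ∧ B).
      branch 2.1 (add ¬((B → A) ∨ C)):
        ¬((B → A) ∨ C): α-rule — add ¬(B → A), ¬C.
        ¬(B → A): α-rule — add B, ¬A.
        ((B ∨ ¬D) ↔ ¬B): β-rule — branch into (B ∨ ¬D), ¬B  //  ¬(B ∨ ¬D), ¬¬B.
          branch 2.1.1 (add (B ∨ ¬D), ¬B):
            × closes — contains both B and ¬B.
          branch 2.1.2 (add ¬(B ∨ ¬D), ¬¬B):
            ¬(B ∨ ¬D): α-rule — add ¬B, ¬¬D.
            × closes — contains both B and ¬B.
      branch 2.2 (add ¬(B ∧ B)):
        ((B ∨ ¬D) ↔ ¬B): β-rule — branch into (B ∨ ¬D), ¬B  //  ¬(B ∨ ¬D), ¬¬B.
          branch 2.2.1 (add (B ∨ ¬D), ¬B):
            ¬(¬D ↔ B): β-rule — branch into ¬D, ¬B  //  ¬¬D, B.
              branch 2.2.1.1 (add ¬D, ¬B):
                ¬(B ∧ B): β-rule — branch into ¬B  //  ¬B.
                  branch 2.2.1.1.1 (add ¬B):
                    (B ∨ ¬D): β-rule — branch into B  //  ¬D.
                      branch 2.2.1.1.1.1 (add B):
                        × closes — contains both B and ¬B.
                      branch 2.2.1.1.1.2 (add ¬D):
                        ○ open, literals {B=0, D=0}.
                  branch 2.2.1.1.2 (add ¬B):
                    (B ∨ ¬D): β-rule — branch into B  //  ¬D.
                      branch 2.2.1.1.2.1 (add B):
                        × closes — contains both B and ¬B.
                      branch 2.2.1.1.2.2 (add ¬D):
                        ○ open, literals {B=0, D=0}.
              branch 2.2.1.2 (add ¬¬D, B):
                × closes — contains both B and ¬B.
          branch 2.2.2 (add ¬(B ∨ ¬D), ¬¬B):
            ¬(B ∨ ¬D): α-rule — add ¬B, ¬¬D.
            × closes — contains both B and ¬B.
12 branches closed, 8 open.
Each open branch fixes some atoms; the unmentioned ones are free. Counting distinct full assignments: branch {A=1, B=1} (C, D) contributes 4 new; branch {A=1, B=1, D=0} (C) contributes 0 new; branch {B=1, C=1} (A, D) contributes 2 new; branch {B=1, C=1, D=0} (A) contributes 0 new; branch {A=1, B=1, D=0} (C) contributes 0 new; branch {B=1, C=1, D=0} (A) contributes 0 new; branch {B=0, D=0} (A, C) contributes 4 new; branch {B=0, D=0} (A, C) contributes 0 new. Total: 10.

10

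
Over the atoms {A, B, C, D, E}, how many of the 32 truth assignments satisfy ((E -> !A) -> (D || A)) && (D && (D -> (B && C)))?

Initial set: {(((E -> !A) -> (D || A)) && (D && (D -> (B && C))))}.
(((E -> !A) -> (D || A)) && (D && (D -> (B && C)))): α-rule — add ((E -> !A) -> (D || A)), (D && (D -> (B && C))).
(D && (D -> (B && C))): α-rule — add D, (D -> (B && C)).
((E -> !A) -> (D || A)): β-rule — branch into !(E -> !A)  //  (D || A).
  branch 1 (add !(E -> !A)):
    !(E -> !A): α-rule — add E, !!A.
    (D -> (B && C)): β-rule — branch into !D  //  (B && C).
      branch 1.1 (add !D):
        × closes — contains both D and !D.
      branch 1.2 (add (B && C)):
        (B && C): α-rule — add B, C.
        ○ open, literals {A=T, B=T, C=T, D=T, E=T}.
  branch 2 (add (D || A)):
    (D -> (B && C)): β-rule — branch into !D  //  (B && C).
      branch 2.1 (add !D):
        × closes — contains both D and !D.
      branch 2.2 (add (B && C)):
        (B && C): α-rule — add B, C.
        (D || A): β-rule — branch into D  //  A.
          branch 2.2.1 (add D):
            ○ open, literals {B=T, C=T, D=T}.
          branch 2.2.2 (add A):
            ○ open, literals {A=T, B=T, C=T, D=T}.
2 branches closed, 3 open.
Each open branch fixes some atoms; the unmentioned ones are free. Counting distinct full assignments: branch {A=T, B=T, C=T, D=T, E=T} (none free) contributes 1 new; branch {B=T, C=T, D=T} (A, E) contributes 3 new; branch {A=T, B=T, C=T, D=T} (E) contributes 0 new. Total: 4.

4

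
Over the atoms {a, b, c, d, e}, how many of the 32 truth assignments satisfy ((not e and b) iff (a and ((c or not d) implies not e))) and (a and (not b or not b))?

3

Initial set: {T (((not e and b) iff (a and ((c or not d) implies not e))) and (a and (not b or not b)))}.
T (((not e and b) iff (a and ((c or not d) implies not e))) and (a and (not b or not b))): α-rule — add T ((not e and b) iff (a and ((c or not d) implies not e))), T (a and (not b or not b)).
T (a and (not b or not b)): α-rule — add T a, T (not b or not b).
T ((not e and b) iff (a and ((c or not d) implies not e))): β-rule — branch into T (not e and b), T (a and ((c or not d) implies not e))  //  F (not e and b), F (a and ((c or not d) implies not e)).
  branch 1 (add T (not e and b), T (a and ((c or not d) implies not e))):
    T (not e and b): α-rule — add T not e, T b.
    T (a and ((c or not d) implies not e)): α-rule — add T a, T ((c or not d) implies not e).
    T (not b or not b): β-rule — branch into T not b  //  T not b.
      branch 1.1 (add T not b):
        × closes — contains both b and not b.
      branch 1.2 (add T not b):
        × closes — contains both b and not b.
  branch 2 (add F (not e and b), F (a and ((c or not d) implies not e))):
    T (not b or not b): β-rule — branch into T not b  //  T not b.
      branch 2.1 (add T not b):
        F (not e and b): β-rule — branch into F not e  //  F b.
          branch 2.1.1 (add F not e):
            F (a and ((c or not d) implies not e)): β-rule — branch into F a  //  F ((c or not d) implies not e).
              branch 2.1.1.1 (add F a):
                × closes — contains both a and not a.
              branch 2.1.1.2 (add F ((c or not d) implies not e)):
                F ((c or not d) implies not e): α-rule — add T (c or not d), F not e.
                T (c or not d): β-rule — branch into T c  //  T not d.
                  branch 2.1.1.2.1 (add T c):
                    ○ open, literals {a=true, b=false, c=true, e=true}.
                  branch 2.1.1.2.2 (add T not d):
                    ○ open, literals {a=true, b=false, d=false, e=true}.
          branch 2.1.2 (add F b):
            F (a and ((c or not d) implies not e)): β-rule — branch into F a  //  F ((c or not d) implies not e).
              branch 2.1.2.1 (add F a):
                × closes — contains both a and not a.
              branch 2.1.2.2 (add F ((c or not d) implies not e)):
                F ((c or not d) implies not e): α-rule — add T (c or not d), F not e.
                T (c or not d): β-rule — branch into T c  //  T not d.
                  branch 2.1.2.2.1 (add T c):
                    ○ open, literals {a=true, b=false, c=true, e=true}.
                  branch 2.1.2.2.2 (add T not d):
                    ○ open, literals {a=true, b=false, d=false, e=true}.
      branch 2.2 (add T not b):
        F (not e and b): β-rule — branch into F not e  //  F b.
          branch 2.2.1 (add F not e):
            F (a and ((c or not d) implies not e)): β-rule — branch into F a  //  F ((c or not d) implies not e).
              branch 2.2.1.1 (add F a):
                × closes — contains both a and not a.
              branch 2.2.1.2 (add F ((c or not d) implies not e)):
                F ((c or not d) implies not e): α-rule — add T (c or not d), F not e.
                T (c or not d): β-rule — branch into T c  //  T not d.
                  branch 2.2.1.2.1 (add T c):
                    ○ open, literals {a=true, b=false, c=true, e=true}.
                  branch 2.2.1.2.2 (add T not d):
                    ○ open, literals {a=true, b=false, d=false, e=true}.
          branch 2.2.2 (add F b):
            F (a and ((c or not d) implies not e)): β-rule — branch into F a  //  F ((c or not d) implies not e).
              branch 2.2.2.1 (add F a):
                × closes — contains both a and not a.
              branch 2.2.2.2 (add F ((c or not d) implies not e)):
                F ((c or not d) implies not e): α-rule — add T (c or not d), F not e.
                T (c or not d): β-rule — branch into T c  //  T not d.
                  branch 2.2.2.2.1 (add T c):
                    ○ open, literals {a=true, b=false, c=true, e=true}.
                  branch 2.2.2.2.2 (add T not d):
                    ○ open, literals {a=true, b=false, d=false, e=true}.
6 branches closed, 8 open.
Each open branch fixes some atoms; the unmentioned ones are free. Counting distinct full assignments: branch {a=true, b=false, c=true, e=true} (d) contributes 2 new; branch {a=true, b=false, d=false, e=true} (c) contributes 1 new; branch {a=true, b=false, c=true, e=true} (d) contributes 0 new; branch {a=true, b=false, d=false, e=true} (c) contributes 0 new; branch {a=true, b=false, c=true, e=true} (d) contributes 0 new; branch {a=true, b=false, d=false, e=true} (c) contributes 0 new; branch {a=true, b=false, c=true, e=true} (d) contributes 0 new; branch {a=true, b=false, d=false, e=true} (c) contributes 0 new. Total: 3.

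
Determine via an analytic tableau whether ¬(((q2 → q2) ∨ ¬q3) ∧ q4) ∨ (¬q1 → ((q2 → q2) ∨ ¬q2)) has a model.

Initial set: {(¬(((q2 → q2) ∨ ¬q3) ∧ q4) ∨ (¬q1 → ((q2 → q2) ∨ ¬q2)))}.
(¬(((q2 → q2) ∨ ¬q3) ∧ q4) ∨ (¬q1 → ((q2 → q2) ∨ ¬q2))): β-rule — branch into ¬(((q2 → q2) ∨ ¬q3) ∧ q4)  //  (¬q1 → ((q2 → q2) ∨ ¬q2)).
  branch 1 (add ¬(((q2 → q2) ∨ ¬q3) ∧ q4)):
    ¬(((q2 → q2) ∨ ¬q3) ∧ q4): β-rule — branch into ¬((q2 → q2) ∨ ¬q3)  //  ¬q4.
      branch 1.1 (add ¬((q2 → q2) ∨ ¬q3)):
        ¬((q2 → q2) ∨ ¬q3): α-rule — add ¬(q2 → q2), ¬¬q3.
        ¬(q2 → q2): α-rule — add q2, ¬q2.
        × closes — contains both q2 and ¬q2.
      branch 1.2 (add ¬q4):
        ○ open, literals {q4=F}.
  branch 2 (add (¬q1 → ((q2 → q2) ∨ ¬q2))):
    (¬q1 → ((q2 → q2) ∨ ¬q2)): β-rule — branch into ¬¬q1  //  ((q2 → q2) ∨ ¬q2).
      branch 2.1 (add ¬¬q1):
        ○ open, literals {q1=T}.
      branch 2.2 (add ((q2 → q2) ∨ ¬q2)):
        ((q2 → q2) ∨ ¬q2): β-rule — branch into (q2 → q2)  //  ¬q2.
          branch 2.2.1 (add (q2 → q2)):
            (q2 → q2): β-rule — branch into ¬q2  //  q2.
              branch 2.2.1.1 (add ¬q2):
                ○ open, literals {q2=F}.
              branch 2.2.1.2 (add q2):
                ○ open, literals {q2=T}.
          branch 2.2.2 (add ¬q2):
            ○ open, literals {q2=F}.
1 branch closed, 5 open.
An open branch gives a satisfying assignment: q4=F.

Satisfiable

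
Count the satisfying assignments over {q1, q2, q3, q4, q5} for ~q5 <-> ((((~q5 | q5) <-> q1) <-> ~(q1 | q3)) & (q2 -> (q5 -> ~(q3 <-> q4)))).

17

Initial set: {(~q5 <-> ((((~q5 | q5) <-> q1) <-> ~(q1 | q3)) & (q2 -> (q5 -> ~(q3 <-> q4)))))}.
(~q5 <-> ((((~q5 | q5) <-> q1) <-> ~(q1 | q3)) & (q2 -> (q5 -> ~(q3 <-> q4))))): β-rule — branch into ~q5, ((((~q5 | q5) <-> q1) <-> ~(q1 | q3)) & (q2 -> (q5 -> ~(q3 <-> q4))))  //  ~~q5, ~((((~q5 | q5) <-> q1) <-> ~(q1 | q3)) & (q2 -> (q5 -> ~(q3 <-> q4)))).
  branch 1 (add ~q5, ((((~q5 | q5) <-> q1) <-> ~(q1 | q3)) & (q2 -> (q5 -> ~(q3 <-> q4))))):
    ((((~q5 | q5) <-> q1) <-> ~(q1 | q3)) & (q2 -> (q5 -> ~(q3 <-> q4)))): α-rule — add (((~q5 | q5) <-> q1) <-> ~(q1 | q3)), (q2 -> (q5 -> ~(q3 <-> q4))).
    (((~q5 | q5) <-> q1) <-> ~(q1 | q3)): β-rule — branch into ((~q5 | q5) <-> q1), ~(q1 | q3)  //  ~((~q5 | q5) <-> q1), ~~(q1 | q3).
      branch 1.1 (add ((~q5 | q5) <-> q1), ~(q1 | q3)):
        ~(q1 | q3): α-rule — add ~q1, ~q3.
        (q2 -> (q5 -> ~(q3 <-> q4))): β-rule — branch into ~q2  //  (q5 -> ~(q3 <-> q4)).
          branch 1.1.1 (add ~q2):
            ((~q5 | q5) <-> q1): β-rule — branch into (~q5 | q5), q1  //  ~(~q5 | q5), ~q1.
              branch 1.1.1.1 (add (~q5 | q5), q1):
                × closes — contains both q1 and ~q1.
              branch 1.1.1.2 (add ~(~q5 | q5), ~q1):
                ~(~q5 | q5): α-rule — add ~~q5, ~q5.
                × closes — contains both q5 and ~q5.
          branch 1.1.2 (add (q5 -> ~(q3 <-> q4))):
            ((~q5 | q5) <-> q1): β-rule — branch into (~q5 | q5), q1  //  ~(~q5 | q5), ~q1.
              branch 1.1.2.1 (add (~q5 | q5), q1):
                × closes — contains both q1 and ~q1.
              branch 1.1.2.2 (add ~(~q5 | q5), ~q1):
                ~(~q5 | q5): α-rule — add ~~q5, ~q5.
                × closes — contains both q5 and ~q5.
      branch 1.2 (add ~((~q5 | q5) <-> q1), ~~(q1 | q3)):
        (q2 -> (q5 -> ~(q3 <-> q4))): β-rule — branch into ~q2  //  (q5 -> ~(q3 <-> q4)).
          branch 1.2.1 (add ~q2):
            ~((~q5 | q5) <-> q1): β-rule — branch into (~q5 | q5), ~q1  //  ~(~q5 | q5), q1.
              branch 1.2.1.1 (add (~q5 | q5), ~q1):
                ~~(q1 | q3): β-rule — branch into q1  //  q3.
                  branch 1.2.1.1.1 (add q1):
                    × closes — contains both q1 and ~q1.
                  branch 1.2.1.1.2 (add q3):
                    (~q5 | q5): β-rule — branch into ~q5  //  q5.
                      branch 1.2.1.1.2.1 (add ~q5):
                        ○ open, literals {q1=F, q2=F, q3=T, q5=F}.
                      branch 1.2.1.1.2.2 (add q5):
                        × closes — contains both q5 and ~q5.
              branch 1.2.1.2 (add ~(~q5 | q5), q1):
                ~(~q5 | q5): α-rule — add ~~q5, ~q5.
                × closes — contains both q5 and ~q5.
          branch 1.2.2 (add (q5 -> ~(q3 <-> q4))):
            ~((~q5 | q5) <-> q1): β-rule — branch into (~q5 | q5), ~q1  //  ~(~q5 | q5), q1.
              branch 1.2.2.1 (add (~q5 | q5), ~q1):
                ~~(q1 | q3): β-rule — branch into q1  //  q3.
                  branch 1.2.2.1.1 (add q1):
                    × closes — contains both q1 and ~q1.
                  branch 1.2.2.1.2 (add q3):
                    (q5 -> ~(q3 <-> q4)): β-rule — branch into ~q5  //  ~(q3 <-> q4).
                      branch 1.2.2.1.2.1 (add ~q5):
                        (~q5 | q5): β-rule — branch into ~q5  //  q5.
                          branch 1.2.2.1.2.1.1 (add ~q5):
                            ○ open, literals {q1=F, q3=T, q5=F}.
                          branch 1.2.2.1.2.1.2 (add q5):
                            × closes — contains both q5 and ~q5.
                      branch 1.2.2.1.2.2 (add ~(q3 <-> q4)):
                        (~q5 | q5): β-rule — branch into ~q5  //  q5.
                          branch 1.2.2.1.2.2.1 (add ~q5):
                            ~(q3 <-> q4): β-rule — branch into q3, ~q4  //  ~q3, q4.
                              branch 1.2.2.1.2.2.1.1 (add q3, ~q4):
                                ○ open, literals {q1=F, q3=T, q4=F, q5=F}.
                              branch 1.2.2.1.2.2.1.2 (add ~q3, q4):
                                × closes — contains both q3 and ~q3.
                          branch 1.2.2.1.2.2.2 (add q5):
                            × closes — contains both q5 and ~q5.
              branch 1.2.2.2 (add ~(~q5 | q5), q1):
                ~(~q5 | q5): α-rule — add ~~q5, ~q5.
                × closes — contains both q5 and ~q5.
  branch 2 (add ~~q5, ~((((~q5 | q5) <-> q1) <-> ~(q1 | q3)) & (q2 -> (q5 -> ~(q3 <-> q4))))):
    ~((((~q5 | q5) <-> q1) <-> ~(q1 | q3)) & (q2 -> (q5 -> ~(q3 <-> q4)))): β-rule — branch into ~(((~q5 | q5) <-> q1) <-> ~(q1 | q3))  //  ~(q2 -> (q5 -> ~(q3 <-> q4))).
      branch 2.1 (add ~(((~q5 | q5) <-> q1) <-> ~(q1 | q3))):
        ~(((~q5 | q5) <-> q1) <-> ~(q1 | q3)): β-rule — branch into ((~q5 | q5) <-> q1), ~~(q1 | q3)  //  ~((~q5 | q5) <-> q1), ~(q1 | q3).
          branch 2.1.1 (add ((~q5 | q5) <-> q1), ~~(q1 | q3)):
            ((~q5 | q5) <-> q1): β-rule — branch into (~q5 | q5), q1  //  ~(~q5 | q5), ~q1.
              branch 2.1.1.1 (add (~q5 | q5), q1):
                ~~(q1 | q3): β-rule — branch into q1  //  q3.
                  branch 2.1.1.1.1 (add q1):
                    (~q5 | q5): β-rule — branch into ~q5  //  q5.
                      branch 2.1.1.1.1.1 (add ~q5):
                        × closes — contains both q5 and ~q5.
                      branch 2.1.1.1.1.2 (add q5):
                        ○ open, literals {q1=T, q5=T}.
                  branch 2.1.1.1.2 (add q3):
                    (~q5 | q5): β-rule — branch into ~q5  //  q5.
                      branch 2.1.1.1.2.1 (add ~q5):
                        × closes — contains both q5 and ~q5.
                      branch 2.1.1.1.2.2 (add q5):
                        ○ open, literals {q1=T, q3=T, q5=T}.
              branch 2.1.1.2 (add ~(~q5 | q5), ~q1):
                ~(~q5 | q5): α-rule — add ~~q5, ~q5.
                × closes — contains both q5 and ~q5.
          branch 2.1.2 (add ~((~q5 | q5) <-> q1), ~(q1 | q3)):
            ~(q1 | q3): α-rule — add ~q1, ~q3.
            ~((~q5 | q5) <-> q1): β-rule — branch into (~q5 | q5), ~q1  //  ~(~q5 | q5), q1.
              branch 2.1.2.1 (add (~q5 | q5), ~q1):
                (~q5 | q5): β-rule — branch into ~q5  //  q5.
                  branch 2.1.2.1.1 (add ~q5):
                    × closes — contains both q5 and ~q5.
                  branch 2.1.2.1.2 (add q5):
                    ○ open, literals {q1=F, q3=F, q5=T}.
              branch 2.1.2.2 (add ~(~q5 | q5), q1):
                × closes — contains both q1 and ~q1.
      branch 2.2 (add ~(q2 -> (q5 -> ~(q3 <-> q4)))):
        ~(q2 -> (q5 -> ~(q3 <-> q4))): α-rule — add q2, ~(q5 -> ~(q3 <-> q4)).
        ~(q5 -> ~(q3 <-> q4)): α-rule — add q5, ~~(q3 <-> q4).
        ~~(q3 <-> q4): β-rule — branch into q3, q4  //  ~q3, ~q4.
          branch 2.2.1 (add q3, q4):
            ○ open, literals {q2=T, q3=T, q4=T, q5=T}.
          branch 2.2.2 (add ~q3, ~q4):
            ○ open, literals {q2=T, q3=F, q4=F, q5=T}.
17 branches closed, 8 open.
Each open branch fixes some atoms; the unmentioned ones are free. Counting distinct full assignments: branch {q1=F, q2=F, q3=T, q5=F} (q4) contributes 2 new; branch {q1=F, q3=T, q5=F} (q2, q4) contributes 2 new; branch {q1=F, q3=T, q4=F, q5=F} (q2) contributes 0 new; branch {q1=T, q5=T} (q2, q3, q4) contributes 8 new; branch {q1=T, q3=T, q5=T} (q2, q4) contributes 0 new; branch {q1=F, q3=F, q5=T} (q2, q4) contributes 4 new; branch {q2=T, q3=T, q4=T, q5=T} (q1) contributes 1 new; branch {q2=T, q3=F, q4=F, q5=T} (q1) contributes 0 new. Total: 17.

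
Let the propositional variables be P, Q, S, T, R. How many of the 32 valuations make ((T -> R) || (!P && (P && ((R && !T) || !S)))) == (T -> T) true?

Initial set: {(((T -> R) || (!P && (P && ((R && !T) || !S)))) == (T -> T))}.
(((T -> R) || (!P && (P && ((R && !T) || !S)))) == (T -> T)): β-rule — branch into ((T -> R) || (!P && (P && ((R && !T) || !S)))), (T -> T)  //  !((T -> R) || (!P && (P && ((R && !T) || !S)))), !(T -> T).
  branch 1 (add ((T -> R) || (!P && (P && ((R && !T) || !S)))), (T -> T)):
    ((T -> R) || (!P && (P && ((R && !T) || !S)))): β-rule — branch into (T -> R)  //  (!P && (P && ((R && !T) || !S))).
      branch 1.1 (add (T -> R)):
        (T -> T): β-rule — branch into !T  //  T.
          branch 1.1.1 (add !T):
            (T -> R): β-rule — branch into !T  //  R.
              branch 1.1.1.1 (add !T):
                ○ open, literals {T=F}.
              branch 1.1.1.2 (add R):
                ○ open, literals {R=T, T=F}.
          branch 1.1.2 (add T):
            (T -> R): β-rule — branch into !T  //  R.
              branch 1.1.2.1 (add !T):
                × closes — contains both T and !T.
              branch 1.1.2.2 (add R):
                ○ open, literals {R=T, T=T}.
      branch 1.2 (add (!P && (P && ((R && !T) || !S)))):
        (!P && (P && ((R && !T) || !S))): α-rule — add !P, (P && ((R && !T) || !S)).
        (P && ((R && !T) || !S)): α-rule — add P, ((R && !T) || !S).
        × closes — contains both P and !P.
  branch 2 (add !((T -> R) || (!P && (P && ((R && !T) || !S)))), !(T -> T)):
    !((T -> R) || (!P && (P && ((R && !T) || !S)))): α-rule — add !(T -> R), !(!P && (P && ((R && !T) || !S))).
    !(T -> T): α-rule — add T, !T.
    × closes — contains both T and !T.
3 branches closed, 3 open.
Each open branch fixes some atoms; the unmentioned ones are free. Counting distinct full assignments: branch {T=F} (P, Q, S, R) contributes 16 new; branch {R=T, T=F} (P, Q, S) contributes 0 new; branch {R=T, T=T} (P, Q, S) contributes 8 new. Total: 24.

24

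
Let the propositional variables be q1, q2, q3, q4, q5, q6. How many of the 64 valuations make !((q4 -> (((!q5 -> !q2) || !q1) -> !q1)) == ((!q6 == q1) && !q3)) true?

42

Initial set: {!((q4 -> (((!q5 -> !q2) || !q1) -> !q1)) == ((!q6 == q1) && !q3))}.
!((q4 -> (((!q5 -> !q2) || !q1) -> !q1)) == ((!q6 == q1) && !q3)): β-rule — branch into (q4 -> (((!q5 -> !q2) || !q1) -> !q1)), !((!q6 == q1) && !q3)  //  !(q4 -> (((!q5 -> !q2) || !q1) -> !q1)), ((!q6 == q1) && !q3).
  branch 1 (add (q4 -> (((!q5 -> !q2) || !q1) -> !q1)), !((!q6 == q1) && !q3)):
    (q4 -> (((!q5 -> !q2) || !q1) -> !q1)): β-rule — branch into !q4  //  (((!q5 -> !q2) || !q1) -> !q1).
      branch 1.1 (add !q4):
        !((!q6 == q1) && !q3): β-rule — branch into !(!q6 == q1)  //  !!q3.
          branch 1.1.1 (add !(!q6 == q1)):
            !(!q6 == q1): β-rule — branch into !q6, !q1  //  !!q6, q1.
              branch 1.1.1.1 (add !q6, !q1):
                ○ open, literals {q1=F, q4=F, q6=F}.
              branch 1.1.1.2 (add !!q6, q1):
                ○ open, literals {q1=T, q4=F, q6=T}.
          branch 1.1.2 (add !!q3):
            ○ open, literals {q3=T, q4=F}.
      branch 1.2 (add (((!q5 -> !q2) || !q1) -> !q1)):
        !((!q6 == q1) && !q3): β-rule — branch into !(!q6 == q1)  //  !!q3.
          branch 1.2.1 (add !(!q6 == q1)):
            (((!q5 -> !q2) || !q1) -> !q1): β-rule — branch into !((!q5 -> !q2) || !q1)  //  !q1.
              branch 1.2.1.1 (add !((!q5 -> !q2) || !q1)):
                !((!q5 -> !q2) || !q1): α-rule — add !(!q5 -> !q2), !!q1.
                !(!q5 -> !q2): α-rule — add !q5, !!q2.
                !(!q6 == q1): β-rule — branch into !q6, !q1  //  !!q6, q1.
                  branch 1.2.1.1.1 (add !q6, !q1):
                    × closes — contains both q1 and !q1.
                  branch 1.2.1.1.2 (add !!q6, q1):
                    ○ open, literals {q1=T, q2=T, q5=F, q6=T}.
              branch 1.2.1.2 (add !q1):
                !(!q6 == q1): β-rule — branch into !q6, !q1  //  !!q6, q1.
                  branch 1.2.1.2.1 (add !q6, !q1):
                    ○ open, literals {q1=F, q6=F}.
                  branch 1.2.1.2.2 (add !!q6, q1):
                    × closes — contains both q1 and !q1.
          branch 1.2.2 (add !!q3):
            (((!q5 -> !q2) || !q1) -> !q1): β-rule — branch into !((!q5 -> !q2) || !q1)  //  !q1.
              branch 1.2.2.1 (add !((!q5 -> !q2) || !q1)):
                !((!q5 -> !q2) || !q1): α-rule — add !(!q5 -> !q2), !!q1.
                !(!q5 -> !q2): α-rule — add !q5, !!q2.
                ○ open, literals {q1=T, q2=T, q3=T, q5=F}.
              branch 1.2.2.2 (add !q1):
                ○ open, literals {q1=F, q3=T}.
  branch 2 (add !(q4 -> (((!q5 -> !q2) || !q1) -> !q1)), ((!q6 == q1) && !q3)):
    !(q4 -> (((!q5 -> !q2) || !q1) -> !q1)): α-rule — add q4, !(((!q5 -> !q2) || !q1) -> !q1).
    ((!q6 == q1) && !q3): α-rule — add (!q6 == q1), !q3.
    !(((!q5 -> !q2) || !q1) -> !q1): α-rule — add ((!q5 -> !q2) || !q1), !!q1.
    (!q6 == q1): β-rule — branch into !q6, q1  //  !!q6, !q1.
      branch 2.1 (add !q6, q1):
        ((!q5 -> !q2) || !q1): β-rule — branch into (!q5 -> !q2)  //  !q1.
          branch 2.1.1 (add (!q5 -> !q2)):
            (!q5 -> !q2): β-rule — branch into !!q5  //  !q2.
              branch 2.1.1.1 (add !!q5):
                ○ open, literals {q1=T, q3=F, q4=T, q5=T, q6=F}.
              branch 2.1.1.2 (add !q2):
                ○ open, literals {q1=T, q2=F, q3=F, q4=T, q6=F}.
          branch 2.1.2 (add !q1):
            × closes — contains both q1 and !q1.
      branch 2.2 (add !!q6, !q1):
        × closes — contains both q1 and !q1.
4 branches closed, 9 open.
Each open branch fixes some atoms; the unmentioned ones are free. Counting distinct full assignments: branch {q1=F, q4=F, q6=F} (q2, q3, q5) contributes 8 new; branch {q1=T, q4=F, q6=T} (q2, q3, q5) contributes 8 new; branch {q3=T, q4=F} (q1, q2, q5, q6) contributes 8 new; branch {q1=T, q2=T, q5=F, q6=T} (q3, q4) contributes 2 new; branch {q1=F, q6=F} (q2, q3, q4, q5) contributes 8 new; branch {q1=T, q2=T, q3=T, q5=F} (q4, q6) contributes 1 new; branch {q1=F, q3=T} (q2, q4, q5, q6) contributes 4 new; branch {q1=T, q3=F, q4=T, q5=T, q6=F} (q2) contributes 2 new; branch {q1=T, q2=F, q3=F, q4=T, q6=F} (q5) contributes 1 new. Total: 42.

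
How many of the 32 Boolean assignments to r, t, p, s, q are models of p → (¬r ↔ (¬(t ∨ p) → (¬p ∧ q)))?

24

Initial set: {(p → (¬r ↔ (¬(t ∨ p) → (¬p ∧ q))))}.
(p → (¬r ↔ (¬(t ∨ p) → (¬p ∧ q)))): β-rule — branch into ¬p  //  (¬r ↔ (¬(t ∨ p) → (¬p ∧ q))).
  branch 1 (add ¬p):
    ○ open, literals {p=F}.
  branch 2 (add (¬r ↔ (¬(t ∨ p) → (¬p ∧ q)))):
    (¬r ↔ (¬(t ∨ p) → (¬p ∧ q))): β-rule — branch into ¬r, (¬(t ∨ p) → (¬p ∧ q))  //  ¬¬r, ¬(¬(t ∨ p) → (¬p ∧ q)).
      branch 2.1 (add ¬r, (¬(t ∨ p) → (¬p ∧ q))):
        (¬(t ∨ p) → (¬p ∧ q)): β-rule — branch into ¬¬(t ∨ p)  //  (¬p ∧ q).
          branch 2.1.1 (add ¬¬(t ∨ p)):
            ¬¬(t ∨ p): β-rule — branch into t  //  p.
              branch 2.1.1.1 (add t):
                ○ open, literals {r=F, t=T}.
              branch 2.1.1.2 (add p):
                ○ open, literals {p=T, r=F}.
          branch 2.1.2 (add (¬p ∧ q)):
            (¬p ∧ q): α-rule — add ¬p, q.
            ○ open, literals {p=F, q=T, r=F}.
      branch 2.2 (add ¬¬r, ¬(¬(t ∨ p) → (¬p ∧ q))):
        ¬(¬(t ∨ p) → (¬p ∧ q)): α-rule — add ¬(t ∨ p), ¬(¬p ∧ q).
        ¬(t ∨ p): α-rule — add ¬t, ¬p.
        ¬(¬p ∧ q): β-rule — branch into ¬¬p  //  ¬q.
          branch 2.2.1 (add ¬¬p):
            × closes — contains both p and ¬p.
          branch 2.2.2 (add ¬q):
            ○ open, literals {p=F, q=F, r=T, t=F}.
1 branch closed, 5 open.
Each open branch fixes some atoms; the unmentioned ones are free. Counting distinct full assignments: branch {p=F} (r, t, s, q) contributes 16 new; branch {r=F, t=T} (p, s, q) contributes 4 new; branch {p=T, r=F} (t, s, q) contributes 4 new; branch {p=F, q=T, r=F} (t, s) contributes 0 new; branch {p=F, q=F, r=T, t=F} (s) contributes 0 new. Total: 24.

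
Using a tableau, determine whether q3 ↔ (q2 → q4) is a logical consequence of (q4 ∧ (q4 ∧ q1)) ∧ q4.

Initial set: {((q4 ∧ (q4 ∧ q1)) ∧ q4); ¬(q3 ↔ (q2 → q4))}.
((q4 ∧ (q4 ∧ q1)) ∧ q4): α-rule — add (q4 ∧ (q4 ∧ q1)), q4.
(q4 ∧ (q4 ∧ q1)): α-rule — add q4, (q4 ∧ q1).
(q4 ∧ q1): α-rule — add q4, q1.
¬(q3 ↔ (q2 → q4)): β-rule — branch into q3, ¬(q2 → q4)  //  ¬q3, (q2 → q4).
  branch 1 (add q3, ¬(q2 → q4)):
    ¬(q2 → q4): α-rule — add q2, ¬q4.
    × closes — contains both q4 and ¬q4.
  branch 2 (add ¬q3, (q2 → q4)):
    (q2 → q4): β-rule — branch into ¬q2  //  q4.
      branch 2.1 (add ¬q2):
        ○ open, literals {q1=true, q2=false, q3=false, q4=true}.
      branch 2.2 (add q4):
        ○ open, literals {q1=true, q3=false, q4=true}.
1 branch closed, 2 open.
An open branch gives a countermodel: q1=true, q2=false, q3=false, q4=true (unmentioned atoms arbitrary); the premises hold there but the conclusion fails.

No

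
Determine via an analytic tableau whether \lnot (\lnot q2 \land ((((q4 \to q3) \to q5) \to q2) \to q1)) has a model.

Satisfiable

Initial set: {\lnot (\lnot q2 \land ((((q4 \to q3) \to q5) \to q2) \to q1))}.
\lnot (\lnot q2 \land ((((q4 \to q3) \to q5) \to q2) \to q1)): β-rule — branch into \lnot \lnot q2  //  \lnot ((((q4 \to q3) \to q5) \to q2) \to q1).
  branch 1 (add \lnot \lnot q2):
    ○ open, literals {q2=T}.
  branch 2 (add \lnot ((((q4 \to q3) \to q5) \to q2) \to q1)):
    \lnot ((((q4 \to q3) \to q5) \to q2) \to q1): α-rule — add (((q4 \to q3) \to q5) \to q2), \lnot q1.
    (((q4 \to q3) \to q5) \to q2): β-rule — branch into \lnot ((q4 \to q3) \to q5)  //  q2.
      branch 2.1 (add \lnot ((q4 \to q3) \to q5)):
        \lnot ((q4 \to q3) \to q5): α-rule — add (q4 \to q3), \lnot q5.
        (q4 \to q3): β-rule — branch into \lnot q4  //  q3.
          branch 2.1.1 (add \lnot q4):
            ○ open, literals {q1=F, q4=F, q5=F}.
          branch 2.1.2 (add q3):
            ○ open, literals {q1=F, q3=T, q5=F}.
      branch 2.2 (add q2):
        ○ open, literals {q1=F, q2=T}.
0 branches closed, 4 open.
An open branch gives a satisfying assignment: q2=T.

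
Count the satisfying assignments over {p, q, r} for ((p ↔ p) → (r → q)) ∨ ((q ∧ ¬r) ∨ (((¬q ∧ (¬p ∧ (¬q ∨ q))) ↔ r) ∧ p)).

6

Initial set: {(((p ↔ p) → (r → q)) ∨ ((q ∧ ¬r) ∨ (((¬q ∧ (¬p ∧ (¬q ∨ q))) ↔ r) ∧ p)))}.
(((p ↔ p) → (r → q)) ∨ ((q ∧ ¬r) ∨ (((¬q ∧ (¬p ∧ (¬q ∨ q))) ↔ r) ∧ p))): β-rule — branch into ((p ↔ p) → (r → q))  //  ((q ∧ ¬r) ∨ (((¬q ∧ (¬p ∧ (¬q ∨ q))) ↔ r) ∧ p)).
  branch 1 (add ((p ↔ p) → (r → q))):
    ((p ↔ p) → (r → q)): β-rule — branch into ¬(p ↔ p)  //  (r → q).
      branch 1.1 (add ¬(p ↔ p)):
        ¬(p ↔ p): β-rule — branch into p, ¬p  //  ¬p, p.
          branch 1.1.1 (add p, ¬p):
            × closes — contains both p and ¬p.
          branch 1.1.2 (add ¬p, p):
            × closes — contains both p and ¬p.
      branch 1.2 (add (r → q)):
        (r → q): β-rule — branch into ¬r  //  q.
          branch 1.2.1 (add ¬r):
            ○ open, literals {r=0}.
          branch 1.2.2 (add q):
            ○ open, literals {q=1}.
  branch 2 (add ((q ∧ ¬r) ∨ (((¬q ∧ (¬p ∧ (¬q ∨ q))) ↔ r) ∧ p))):
    ((q ∧ ¬r) ∨ (((¬q ∧ (¬p ∧ (¬q ∨ q))) ↔ r) ∧ p)): β-rule — branch into (q ∧ ¬r)  //  (((¬q ∧ (¬p ∧ (¬q ∨ q))) ↔ r) ∧ p).
      branch 2.1 (add (q ∧ ¬r)):
        (q ∧ ¬r): α-rule — add q, ¬r.
        ○ open, literals {q=1, r=0}.
      branch 2.2 (add (((¬q ∧ (¬p ∧ (¬q ∨ q))) ↔ r) ∧ p)):
        (((¬q ∧ (¬p ∧ (¬q ∨ q))) ↔ r) ∧ p): α-rule — add ((¬q ∧ (¬p ∧ (¬q ∨ q))) ↔ r), p.
        ((¬q ∧ (¬p ∧ (¬q ∨ q))) ↔ r): β-rule — branch into (¬q ∧ (¬p ∧ (¬q ∨ q))), r  //  ¬(¬q ∧ (¬p ∧ (¬q ∨ q))), ¬r.
          branch 2.2.1 (add (¬q ∧ (¬p ∧ (¬q ∨ q))), r):
            (¬q ∧ (¬p ∧ (¬q ∨ q))): α-rule — add ¬q, (¬p ∧ (¬q ∨ q)).
            (¬p ∧ (¬q ∨ q)): α-rule — add ¬p, (¬q ∨ q).
            × closes — contains both p and ¬p.
          branch 2.2.2 (add ¬(¬q ∧ (¬p ∧ (¬q ∨ q))), ¬r):
            ¬(¬q ∧ (¬p ∧ (¬q ∨ q))): β-rule — branch into ¬¬q  //  ¬(¬p ∧ (¬q ∨ q)).
              branch 2.2.2.1 (add ¬¬q):
                ○ open, literals {p=1, q=1, r=0}.
              branch 2.2.2.2 (add ¬(¬p ∧ (¬q ∨ q))):
                ¬(¬p ∧ (¬q ∨ q)): β-rule — branch into ¬¬p  //  ¬(¬q ∨ q).
                  branch 2.2.2.2.1 (add ¬¬p):
                    ○ open, literals {p=1, r=0}.
                  branch 2.2.2.2.2 (add ¬(¬q ∨ q)):
                    ¬(¬q ∨ q): α-rule — add ¬¬q, ¬q.
                    × closes — contains both q and ¬q.
4 branches closed, 5 open.
Each open branch fixes some atoms; the unmentioned ones are free. Counting distinct full assignments: branch {r=0} (p, q) contributes 4 new; branch {q=1} (p, r) contributes 2 new; branch {q=1, r=0} (p) contributes 0 new; branch {p=1, q=1, r=0} (none free) contributes 0 new; branch {p=1, r=0} (q) contributes 0 new. Total: 6.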